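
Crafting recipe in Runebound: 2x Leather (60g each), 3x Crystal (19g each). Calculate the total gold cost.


Cost breakdown:
  Leather: 2 * 60 = 120
  Crystal: 3 * 19 = 57
Total = 120 + 57 = 177

177 gold


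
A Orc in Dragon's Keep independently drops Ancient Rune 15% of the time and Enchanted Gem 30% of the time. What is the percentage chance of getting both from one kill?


For independent events, P(both) = P(A) * P(B)
= 15% * 30%
= 450 / 100 %
= 4.5%

4.5%


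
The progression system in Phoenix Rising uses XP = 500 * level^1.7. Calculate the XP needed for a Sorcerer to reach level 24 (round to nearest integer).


XP = 500 * level^1.7
Substitute level = 24:
XP = 500 * 24^1.7
= 500 * 222.0031
= 111002

111002 XP


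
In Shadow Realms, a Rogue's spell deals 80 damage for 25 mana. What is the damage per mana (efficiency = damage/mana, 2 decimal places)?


Efficiency = damage / mana
= 80 / 25
= 3.20

3.20 dmg/mana


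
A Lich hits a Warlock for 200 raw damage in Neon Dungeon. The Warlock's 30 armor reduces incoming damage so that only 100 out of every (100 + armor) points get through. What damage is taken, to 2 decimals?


actual = 200 * 100 / (100 + 30)
= 200 * 100 / 130
= 20000 / 130
= 153.85

153.85 damage


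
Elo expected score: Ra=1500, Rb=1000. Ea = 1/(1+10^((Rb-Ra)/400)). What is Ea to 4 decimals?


Elo expected score: Ea = 1/(1 + 10^((Rb-Ra)/400))
Rb - Ra = 1000 - 1500 = -500
(Rb-Ra)/400 = -500/400 = -1.25
10^-1.25 = 0.056234
Ea = 1/(1 + 0.056234) = 1/1.056234 = 0.9468

0.9468


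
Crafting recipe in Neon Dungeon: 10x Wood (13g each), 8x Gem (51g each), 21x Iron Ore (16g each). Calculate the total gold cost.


Cost breakdown:
  Wood: 10 * 13 = 130
  Gem: 8 * 51 = 408
  Iron Ore: 21 * 16 = 336
Total = 130 + 408 + 336 = 874

874 gold


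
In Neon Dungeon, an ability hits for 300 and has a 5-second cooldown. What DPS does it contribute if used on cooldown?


DPS = damage / cooldown
= 300 / 5
= 60.00

60.00 DPS


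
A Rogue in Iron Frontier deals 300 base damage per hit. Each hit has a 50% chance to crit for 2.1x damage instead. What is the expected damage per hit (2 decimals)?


E[dmg] = base * (1 + crit_chance * (crit_mult - 1))
cc as decimal = 50/100 = 0.5
cm - 1 = 2.1 - 1 = 1.1
Bonus factor = 0.5 * 1.1 = 0.55
Total multiplier = 1 + 0.55 = 1.55
Expected damage = 300 * 1.55 = 465.00

465.00 damage


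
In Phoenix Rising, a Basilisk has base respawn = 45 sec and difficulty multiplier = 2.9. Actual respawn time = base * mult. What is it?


Respawn time = base * multiplier
= 45 * 2.9
= 130.5 seconds

130.5 seconds


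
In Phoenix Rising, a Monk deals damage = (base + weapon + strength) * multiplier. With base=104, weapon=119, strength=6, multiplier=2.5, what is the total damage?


Sum base + weapon + str = 104 + 119 + 6 = 229
Multiply by 2.5:
229 * 2.5 = 572.5

572.5 damage


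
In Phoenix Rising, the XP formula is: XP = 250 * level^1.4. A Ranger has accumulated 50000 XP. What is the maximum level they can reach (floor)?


XP = 250 * level^1.4, so level = (XP / 250)^(1/1.4)
= (50000 / 250)^(1/1.4)
= 200.0^0.7143
= 44.0142
Floor: level = 44

level 44


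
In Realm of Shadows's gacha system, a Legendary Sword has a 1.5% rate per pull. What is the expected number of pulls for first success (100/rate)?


Expected pulls for a geometric distribution = 1/p = 100 / rate%
= 100 / 1.5
= 66.67

66.67 pulls


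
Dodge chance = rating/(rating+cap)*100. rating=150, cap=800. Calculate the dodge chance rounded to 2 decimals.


dodge% = 150 / (150 + 800) * 100
= 150 / 950 * 100
= 0.157895 * 100
= 15.79%

15.79%


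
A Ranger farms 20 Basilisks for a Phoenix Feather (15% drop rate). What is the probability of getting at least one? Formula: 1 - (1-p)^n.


P(at least one) = 1 - P(none) = 1 - (1-p)^n
p = 15/100 = 0.15
1 - p = 0.85
(1 - p)^20 = 0.85^20 = 0.038760
P(at least one) = 1 - 0.038760 = 0.9612

0.9612


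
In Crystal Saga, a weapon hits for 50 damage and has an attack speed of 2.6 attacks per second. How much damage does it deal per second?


DPS = damage * attack_speed
= 50 * 2.6
= 130.0

130.0 DPS


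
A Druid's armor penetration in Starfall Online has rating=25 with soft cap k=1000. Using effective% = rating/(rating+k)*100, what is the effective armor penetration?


effective% = rating / (rating + k) * 100
= 25 / (25 + 1000) * 100
= 25 / 1025 * 100
= 0.02439 * 100
= 2.44%

2.44%


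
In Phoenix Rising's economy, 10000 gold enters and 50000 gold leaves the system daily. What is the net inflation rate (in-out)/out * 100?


Net gold = 10000 - 50000 = -40000
Inflation rate = net / sunk * 100 = -40000 / 50000 * 100
= -0.8 * 100
= -80.00%

-80.00%


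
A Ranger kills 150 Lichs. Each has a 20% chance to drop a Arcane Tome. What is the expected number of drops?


Expected drops = kills * (drop_rate / 100)
= 150 * (20 / 100)
= 150 * 0.2
= 30.0

30.0 drops


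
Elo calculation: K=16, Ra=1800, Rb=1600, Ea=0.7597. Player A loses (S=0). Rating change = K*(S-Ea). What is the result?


Elo update: delta = K * (S - Ea), where S = 0 (loses)
S - Ea = 0 - 0.7597 = -0.7597
Rating change = 16 * -0.7597
= -12.16

-12.16 rating points


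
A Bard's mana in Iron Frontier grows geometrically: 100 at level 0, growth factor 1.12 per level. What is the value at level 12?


value = base * growth^level
= 100 * 1.12^12
= 100 * 3.895976
= 389.60

389.60 mana


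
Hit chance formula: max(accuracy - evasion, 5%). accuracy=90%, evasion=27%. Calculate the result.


accuracy - evasion = 90 - 27 = 63
Apply floor: max(63, 5) = 63
Hit chance = 63%

63%


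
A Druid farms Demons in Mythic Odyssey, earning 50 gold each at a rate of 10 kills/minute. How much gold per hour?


Gold per minute = 50 * 10 = 500
Gold per hour = 500 * 60 = 30000

30000 gold/hour


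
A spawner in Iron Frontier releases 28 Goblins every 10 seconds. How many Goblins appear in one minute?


Spawns per minute = count * (60 / interval)
= 28 * (60 / 10)
= 28 * 6.0
= 168.0

168.0 per minute


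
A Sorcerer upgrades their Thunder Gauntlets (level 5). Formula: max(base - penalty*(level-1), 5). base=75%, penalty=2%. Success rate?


raw_rate = 75 - 2 * (5 - 1)
= 75 - 2 * 4
= 75 - 8
= 67
Apply floor: max(67, 5) = 67%

67%


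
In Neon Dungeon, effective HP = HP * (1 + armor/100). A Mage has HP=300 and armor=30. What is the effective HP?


EHP = 300 * (1 + 30/100)
= 300 * (1 + 0.3)
= 300 * 1.3
= 390.0

390.0 EHP


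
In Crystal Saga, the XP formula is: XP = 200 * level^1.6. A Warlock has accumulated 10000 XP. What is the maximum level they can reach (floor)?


XP = 200 * level^1.6, so level = (XP / 200)^(1/1.6)
= (10000 / 200)^(1/1.6)
= 50.0^0.625
= 11.5307
Floor: level = 11

level 11


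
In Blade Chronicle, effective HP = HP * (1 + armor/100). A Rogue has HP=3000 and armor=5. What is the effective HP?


EHP = 3000 * (1 + 5/100)
= 3000 * (1 + 0.05)
= 3000 * 1.05
= 3150.0

3150.0 EHP


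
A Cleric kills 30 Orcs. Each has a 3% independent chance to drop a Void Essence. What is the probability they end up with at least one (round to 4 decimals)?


P(at least one) = 1 - P(none) = 1 - (1-p)^n
p = 3/100 = 0.03
1 - p = 0.97
(1 - p)^30 = 0.97^30 = 0.401007
P(at least one) = 1 - 0.401007 = 0.5990

0.5990


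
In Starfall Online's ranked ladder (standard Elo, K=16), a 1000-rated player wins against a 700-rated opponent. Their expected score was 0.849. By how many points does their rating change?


Elo update: delta = K * (S - Ea), where S = 1 (wins)
S - Ea = 1 - 0.849 = 0.151
Rating change = 16 * 0.151
= 2.42

2.42 rating points


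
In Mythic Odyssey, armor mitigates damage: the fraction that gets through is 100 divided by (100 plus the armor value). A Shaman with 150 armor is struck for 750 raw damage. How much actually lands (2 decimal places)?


actual = 750 * 100 / (100 + 150)
= 750 * 100 / 250
= 75000 / 250
= 300.00

300.00 damage


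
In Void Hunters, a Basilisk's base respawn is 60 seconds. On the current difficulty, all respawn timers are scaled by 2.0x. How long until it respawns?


Respawn time = base * multiplier
= 60 * 2.0
= 120.0 seconds

120.0 seconds


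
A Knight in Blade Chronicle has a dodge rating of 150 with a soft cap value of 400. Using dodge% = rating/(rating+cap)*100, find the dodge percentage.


dodge% = 150 / (150 + 400) * 100
= 150 / 550 * 100
= 0.272727 * 100
= 27.27%

27.27%


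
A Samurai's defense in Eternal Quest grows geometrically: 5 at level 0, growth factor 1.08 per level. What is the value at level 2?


value = base * growth^level
= 5 * 1.08^2
= 5 * 1.1664
= 5.83

5.83 defense


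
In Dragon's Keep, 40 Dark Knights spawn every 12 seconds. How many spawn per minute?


Spawns per minute = count * (60 / interval)
= 40 * (60 / 12)
= 40 * 5.0
= 200.0

200.0 per minute


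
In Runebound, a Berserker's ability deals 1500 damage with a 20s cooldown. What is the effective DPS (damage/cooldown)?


DPS = damage / cooldown
= 1500 / 20
= 75.00

75.00 DPS


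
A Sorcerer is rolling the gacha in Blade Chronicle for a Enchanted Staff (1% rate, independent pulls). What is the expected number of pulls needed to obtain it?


Expected pulls for a geometric distribution = 1/p = 100 / rate%
= 100 / 1
= 100.0

100.0 pulls


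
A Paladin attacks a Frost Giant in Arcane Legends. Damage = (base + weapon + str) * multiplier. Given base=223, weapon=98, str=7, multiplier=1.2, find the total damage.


Sum base + weapon + str = 223 + 98 + 7 = 328
Multiply by 1.2:
328 * 1.2 = 393.6

393.6 damage


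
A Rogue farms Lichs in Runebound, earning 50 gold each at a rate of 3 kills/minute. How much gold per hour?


Gold per minute = 50 * 3 = 150
Gold per hour = 150 * 60 = 9000

9000 gold/hour


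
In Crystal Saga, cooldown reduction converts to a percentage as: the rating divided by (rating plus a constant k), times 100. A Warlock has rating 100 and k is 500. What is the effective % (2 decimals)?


effective% = rating / (rating + k) * 100
= 100 / (100 + 500) * 100
= 100 / 600 * 100
= 0.166667 * 100
= 16.67%

16.67%


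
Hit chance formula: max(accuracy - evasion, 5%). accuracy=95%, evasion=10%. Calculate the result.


accuracy - evasion = 95 - 10 = 85
Apply floor: max(85, 5) = 85
Hit chance = 85%

85%


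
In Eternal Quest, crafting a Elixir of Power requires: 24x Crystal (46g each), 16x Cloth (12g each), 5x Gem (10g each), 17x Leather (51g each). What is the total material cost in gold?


Cost breakdown:
  Crystal: 24 * 46 = 1104
  Cloth: 16 * 12 = 192
  Gem: 5 * 10 = 50
  Leather: 17 * 51 = 867
Total = 1104 + 192 + 50 + 867 = 2213

2213 gold


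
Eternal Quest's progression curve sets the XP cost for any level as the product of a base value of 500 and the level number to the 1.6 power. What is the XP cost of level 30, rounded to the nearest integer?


XP = 500 * level^1.6
Substitute level = 30:
XP = 500 * 30^1.6
= 500 * 230.8841
= 115442

115442 XP


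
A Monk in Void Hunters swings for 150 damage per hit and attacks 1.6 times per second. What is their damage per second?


DPS = damage * attack_speed
= 150 * 1.6
= 240.0

240.0 DPS


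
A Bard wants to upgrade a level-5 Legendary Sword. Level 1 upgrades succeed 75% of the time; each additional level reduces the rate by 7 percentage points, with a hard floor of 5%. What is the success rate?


raw_rate = 75 - 7 * (5 - 1)
= 75 - 7 * 4
= 75 - 28
= 47
Apply floor: max(47, 5) = 47%

47%


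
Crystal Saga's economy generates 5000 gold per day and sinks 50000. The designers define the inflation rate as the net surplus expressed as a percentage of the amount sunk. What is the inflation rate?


Net gold = 5000 - 50000 = -45000
Inflation rate = net / sunk * 100 = -45000 / 50000 * 100
= -0.9 * 100
= -90.00%

-90.00%


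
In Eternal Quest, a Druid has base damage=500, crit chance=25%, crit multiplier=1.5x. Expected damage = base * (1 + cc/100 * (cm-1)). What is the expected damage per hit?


E[dmg] = base * (1 + crit_chance * (crit_mult - 1))
cc as decimal = 25/100 = 0.25
cm - 1 = 1.5 - 1 = 0.5
Bonus factor = 0.25 * 0.5 = 0.125
Total multiplier = 1 + 0.125 = 1.125
Expected damage = 500 * 1.125 = 562.50

562.50 damage


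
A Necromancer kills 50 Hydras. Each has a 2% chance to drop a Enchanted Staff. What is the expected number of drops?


Expected drops = kills * (drop_rate / 100)
= 50 * (2 / 100)
= 50 * 0.02
= 1.0

1.0 drops


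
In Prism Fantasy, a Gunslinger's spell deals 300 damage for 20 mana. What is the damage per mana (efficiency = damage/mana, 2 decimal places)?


Efficiency = damage / mana
= 300 / 20
= 15.00

15.00 dmg/mana


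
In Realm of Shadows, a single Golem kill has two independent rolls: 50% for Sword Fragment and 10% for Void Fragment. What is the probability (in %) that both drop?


For independent events, P(both) = P(A) * P(B)
= 50% * 10%
= 500 / 100 %
= 5.0%

5.0%


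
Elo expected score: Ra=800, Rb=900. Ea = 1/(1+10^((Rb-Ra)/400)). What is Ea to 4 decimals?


Elo expected score: Ea = 1/(1 + 10^((Rb-Ra)/400))
Rb - Ra = 900 - 800 = 100
(Rb-Ra)/400 = 100/400 = 0.25
10^0.25 = 1.778279
Ea = 1/(1 + 1.778279) = 1/2.778279 = 0.3599

0.3599


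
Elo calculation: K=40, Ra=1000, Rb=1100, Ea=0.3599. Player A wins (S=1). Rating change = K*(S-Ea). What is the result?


Elo update: delta = K * (S - Ea), where S = 1 (wins)
S - Ea = 1 - 0.3599 = 0.6401
Rating change = 40 * 0.6401
= 25.60

25.60 rating points


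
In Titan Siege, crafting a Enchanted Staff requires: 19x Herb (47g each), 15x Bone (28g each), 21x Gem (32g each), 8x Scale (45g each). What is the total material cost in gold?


Cost breakdown:
  Herb: 19 * 47 = 893
  Bone: 15 * 28 = 420
  Gem: 21 * 32 = 672
  Scale: 8 * 45 = 360
Total = 893 + 420 + 672 + 360 = 2345

2345 gold


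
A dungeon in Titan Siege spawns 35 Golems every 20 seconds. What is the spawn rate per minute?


Spawns per minute = count * (60 / interval)
= 35 * (60 / 20)
= 35 * 3.0
= 105.0

105.0 per minute


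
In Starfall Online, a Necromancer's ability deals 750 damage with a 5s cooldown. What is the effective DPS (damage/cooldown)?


DPS = damage / cooldown
= 750 / 5
= 150.00

150.00 DPS


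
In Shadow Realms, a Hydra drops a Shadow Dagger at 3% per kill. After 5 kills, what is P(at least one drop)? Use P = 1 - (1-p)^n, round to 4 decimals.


P(at least one) = 1 - P(none) = 1 - (1-p)^n
p = 3/100 = 0.03
1 - p = 0.97
(1 - p)^5 = 0.97^5 = 0.858734
P(at least one) = 1 - 0.858734 = 0.1413

0.1413


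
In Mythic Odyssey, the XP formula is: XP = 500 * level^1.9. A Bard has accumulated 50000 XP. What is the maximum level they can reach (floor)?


XP = 500 * level^1.9, so level = (XP / 500)^(1/1.9)
= (50000 / 500)^(1/1.9)
= 100.0^0.5263
= 11.2884
Floor: level = 11

level 11


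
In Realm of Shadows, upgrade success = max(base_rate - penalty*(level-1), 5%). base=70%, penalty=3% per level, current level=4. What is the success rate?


raw_rate = 70 - 3 * (4 - 1)
= 70 - 3 * 3
= 70 - 9
= 61
Apply floor: max(61, 5) = 61%

61%


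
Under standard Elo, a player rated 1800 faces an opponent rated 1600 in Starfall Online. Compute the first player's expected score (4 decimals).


Elo expected score: Ea = 1/(1 + 10^((Rb-Ra)/400))
Rb - Ra = 1600 - 1800 = -200
(Rb-Ra)/400 = -200/400 = -0.5
10^-0.5 = 0.316228
Ea = 1/(1 + 0.316228) = 1/1.316228 = 0.7597

0.7597


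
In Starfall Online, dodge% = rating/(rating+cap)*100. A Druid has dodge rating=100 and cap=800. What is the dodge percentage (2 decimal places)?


dodge% = 100 / (100 + 800) * 100
= 100 / 900 * 100
= 0.111111 * 100
= 11.11%

11.11%


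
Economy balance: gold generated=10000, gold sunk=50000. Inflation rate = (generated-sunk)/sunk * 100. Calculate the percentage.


Net gold = 10000 - 50000 = -40000
Inflation rate = net / sunk * 100 = -40000 / 50000 * 100
= -0.8 * 100
= -80.00%

-80.00%


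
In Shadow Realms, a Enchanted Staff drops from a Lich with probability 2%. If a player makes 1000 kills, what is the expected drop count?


Expected drops = kills * (drop_rate / 100)
= 1000 * (2 / 100)
= 1000 * 0.02
= 20.0

20.0 drops


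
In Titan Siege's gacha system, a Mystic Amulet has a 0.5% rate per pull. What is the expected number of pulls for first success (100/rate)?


Expected pulls for a geometric distribution = 1/p = 100 / rate%
= 100 / 0.5
= 200.0

200.0 pulls


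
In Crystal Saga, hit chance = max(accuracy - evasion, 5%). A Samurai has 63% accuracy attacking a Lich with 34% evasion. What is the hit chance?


accuracy - evasion = 63 - 34 = 29
Apply floor: max(29, 5) = 29
Hit chance = 29%

29%


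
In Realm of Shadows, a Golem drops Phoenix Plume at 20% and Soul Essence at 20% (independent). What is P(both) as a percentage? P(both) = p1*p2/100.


For independent events, P(both) = P(A) * P(B)
= 20% * 20%
= 400 / 100 %
= 4.0%

4.0%


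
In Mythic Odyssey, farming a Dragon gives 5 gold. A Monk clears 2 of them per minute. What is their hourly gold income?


Gold per minute = 5 * 2 = 10
Gold per hour = 10 * 60 = 600

600 gold/hour


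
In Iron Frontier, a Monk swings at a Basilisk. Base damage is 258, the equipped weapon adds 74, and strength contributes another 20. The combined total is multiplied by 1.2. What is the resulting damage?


Sum base + weapon + str = 258 + 74 + 20 = 352
Multiply by 1.2:
352 * 1.2 = 422.4

422.4 damage


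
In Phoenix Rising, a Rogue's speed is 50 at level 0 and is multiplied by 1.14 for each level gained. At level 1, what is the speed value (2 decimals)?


value = base * growth^level
= 50 * 1.14^1
= 50 * 1.14
= 57.00

57.00 speed


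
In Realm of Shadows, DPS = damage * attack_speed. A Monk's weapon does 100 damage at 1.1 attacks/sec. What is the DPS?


DPS = damage * attack_speed
= 100 * 1.1
= 110.0

110.0 DPS


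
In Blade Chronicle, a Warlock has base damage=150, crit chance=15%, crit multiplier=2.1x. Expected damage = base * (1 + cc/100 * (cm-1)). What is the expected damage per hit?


E[dmg] = base * (1 + crit_chance * (crit_mult - 1))
cc as decimal = 15/100 = 0.15
cm - 1 = 2.1 - 1 = 1.1
Bonus factor = 0.15 * 1.1 = 0.165
Total multiplier = 1 + 0.165 = 1.165
Expected damage = 150 * 1.165 = 174.75

174.75 damage


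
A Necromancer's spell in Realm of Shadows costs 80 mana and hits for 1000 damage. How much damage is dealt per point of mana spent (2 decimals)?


Efficiency = damage / mana
= 1000 / 80
= 12.50

12.50 dmg/mana


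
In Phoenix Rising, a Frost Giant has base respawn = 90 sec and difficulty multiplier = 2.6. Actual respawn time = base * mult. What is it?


Respawn time = base * multiplier
= 90 * 2.6
= 234.0 seconds

234.0 seconds


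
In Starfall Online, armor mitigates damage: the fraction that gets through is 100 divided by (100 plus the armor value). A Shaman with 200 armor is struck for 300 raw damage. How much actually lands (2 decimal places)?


actual = 300 * 100 / (100 + 200)
= 300 * 100 / 300
= 30000 / 300
= 100.00

100.00 damage


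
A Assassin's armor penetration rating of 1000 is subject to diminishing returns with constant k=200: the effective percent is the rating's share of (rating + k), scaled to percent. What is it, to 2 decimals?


effective% = rating / (rating + k) * 100
= 1000 / (1000 + 200) * 100
= 1000 / 1200 * 100
= 0.833333 * 100
= 83.33%

83.33%


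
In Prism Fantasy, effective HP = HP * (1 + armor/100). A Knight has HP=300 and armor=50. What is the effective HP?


EHP = 300 * (1 + 50/100)
= 300 * (1 + 0.5)
= 300 * 1.5
= 450.0

450.0 EHP


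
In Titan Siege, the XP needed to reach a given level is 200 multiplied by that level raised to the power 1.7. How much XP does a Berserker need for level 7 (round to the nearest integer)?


XP = 200 * level^1.7
Substitute level = 7:
XP = 200 * 7^1.7
= 200 * 27.3317
= 5466

5466 XP


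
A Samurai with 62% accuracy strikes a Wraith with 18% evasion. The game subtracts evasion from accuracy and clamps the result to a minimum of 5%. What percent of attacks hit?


accuracy - evasion = 62 - 18 = 44
Apply floor: max(44, 5) = 44
Hit chance = 44%

44%


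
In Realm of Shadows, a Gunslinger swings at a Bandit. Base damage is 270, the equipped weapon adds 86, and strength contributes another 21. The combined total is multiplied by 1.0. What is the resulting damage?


Sum base + weapon + str = 270 + 86 + 21 = 377
Multiply by 1.0:
377 * 1.0 = 377.0

377.0 damage


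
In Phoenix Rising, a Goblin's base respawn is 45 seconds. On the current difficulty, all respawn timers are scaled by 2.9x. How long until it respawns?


Respawn time = base * multiplier
= 45 * 2.9
= 130.5 seconds

130.5 seconds


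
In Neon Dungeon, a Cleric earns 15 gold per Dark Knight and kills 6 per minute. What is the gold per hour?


Gold per minute = 15 * 6 = 90
Gold per hour = 90 * 60 = 5400

5400 gold/hour


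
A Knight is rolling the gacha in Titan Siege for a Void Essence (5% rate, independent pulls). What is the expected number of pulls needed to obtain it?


Expected pulls for a geometric distribution = 1/p = 100 / rate%
= 100 / 5
= 20.0

20.0 pulls


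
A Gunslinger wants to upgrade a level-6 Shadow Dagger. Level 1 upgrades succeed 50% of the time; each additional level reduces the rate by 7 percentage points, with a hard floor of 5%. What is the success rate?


raw_rate = 50 - 7 * (6 - 1)
= 50 - 7 * 5
= 50 - 35
= 15
Apply floor: max(15, 5) = 15%

15%


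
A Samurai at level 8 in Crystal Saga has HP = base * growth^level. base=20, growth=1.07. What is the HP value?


value = base * growth^level
= 20 * 1.07^8
= 20 * 1.718186
= 34.36

34.36 HP


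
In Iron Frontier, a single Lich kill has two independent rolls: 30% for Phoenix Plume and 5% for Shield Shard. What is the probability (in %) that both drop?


For independent events, P(both) = P(A) * P(B)
= 30% * 5%
= 150 / 100 %
= 1.5%

1.5%


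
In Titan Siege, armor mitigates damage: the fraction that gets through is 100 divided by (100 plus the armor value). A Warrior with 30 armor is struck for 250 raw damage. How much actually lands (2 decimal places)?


actual = 250 * 100 / (100 + 30)
= 250 * 100 / 130
= 25000 / 130
= 192.31

192.31 damage


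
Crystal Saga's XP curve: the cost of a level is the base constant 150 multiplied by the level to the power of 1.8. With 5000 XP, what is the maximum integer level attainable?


XP = 150 * level^1.8, so level = (XP / 150)^(1/1.8)
= (5000 / 150)^(1/1.8)
= 33.3333^0.5556
= 7.0153
Floor: level = 7

level 7


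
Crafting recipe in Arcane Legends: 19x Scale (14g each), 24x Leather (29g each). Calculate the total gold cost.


Cost breakdown:
  Scale: 19 * 14 = 266
  Leather: 24 * 29 = 696
Total = 266 + 696 = 962

962 gold


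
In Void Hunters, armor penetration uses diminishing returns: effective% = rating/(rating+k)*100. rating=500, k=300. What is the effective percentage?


effective% = rating / (rating + k) * 100
= 500 / (500 + 300) * 100
= 500 / 800 * 100
= 0.625 * 100
= 62.50%

62.50%


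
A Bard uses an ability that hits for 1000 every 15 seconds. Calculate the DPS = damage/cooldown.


DPS = damage / cooldown
= 1000 / 15
= 66.67

66.67 DPS


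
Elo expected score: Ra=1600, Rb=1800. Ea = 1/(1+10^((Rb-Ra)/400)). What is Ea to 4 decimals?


Elo expected score: Ea = 1/(1 + 10^((Rb-Ra)/400))
Rb - Ra = 1800 - 1600 = 200
(Rb-Ra)/400 = 200/400 = 0.5
10^0.5 = 3.162278
Ea = 1/(1 + 3.162278) = 1/4.162278 = 0.2403

0.2403


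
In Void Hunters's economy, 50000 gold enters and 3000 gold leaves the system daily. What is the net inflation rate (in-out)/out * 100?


Net gold = 50000 - 3000 = 47000
Inflation rate = net / sunk * 100 = 47000 / 3000 * 100
= 15.666667 * 100
= 1566.67%

1566.67%


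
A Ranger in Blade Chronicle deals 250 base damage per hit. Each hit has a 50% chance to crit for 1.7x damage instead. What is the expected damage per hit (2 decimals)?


E[dmg] = base * (1 + crit_chance * (crit_mult - 1))
cc as decimal = 50/100 = 0.5
cm - 1 = 1.7 - 1 = 0.7
Bonus factor = 0.5 * 0.7 = 0.35
Total multiplier = 1 + 0.35 = 1.35
Expected damage = 250 * 1.35 = 337.50

337.50 damage


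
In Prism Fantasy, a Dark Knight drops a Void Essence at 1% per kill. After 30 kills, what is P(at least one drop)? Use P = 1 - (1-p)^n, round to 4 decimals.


P(at least one) = 1 - P(none) = 1 - (1-p)^n
p = 1/100 = 0.01
1 - p = 0.99
(1 - p)^30 = 0.99^30 = 0.739700
P(at least one) = 1 - 0.739700 = 0.2603

0.2603


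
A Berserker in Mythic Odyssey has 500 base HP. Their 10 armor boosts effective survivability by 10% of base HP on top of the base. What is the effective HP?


EHP = 500 * (1 + 10/100)
= 500 * (1 + 0.1)
= 500 * 1.1
= 550.0

550.0 EHP


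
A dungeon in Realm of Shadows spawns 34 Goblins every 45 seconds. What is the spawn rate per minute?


Spawns per minute = count * (60 / interval)
= 34 * (60 / 45)
= 34 * 1.3333
= 45.33

45.33 per minute


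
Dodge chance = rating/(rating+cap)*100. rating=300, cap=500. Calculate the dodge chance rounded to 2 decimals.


dodge% = 300 / (300 + 500) * 100
= 300 / 800 * 100
= 0.375 * 100
= 37.50%

37.50%


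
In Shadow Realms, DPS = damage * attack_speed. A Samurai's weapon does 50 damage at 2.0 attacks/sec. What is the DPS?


DPS = damage * attack_speed
= 50 * 2.0
= 100.0

100.0 DPS


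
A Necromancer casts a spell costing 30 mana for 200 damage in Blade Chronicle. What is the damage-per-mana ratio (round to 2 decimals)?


Efficiency = damage / mana
= 200 / 30
= 6.67

6.67 dmg/mana


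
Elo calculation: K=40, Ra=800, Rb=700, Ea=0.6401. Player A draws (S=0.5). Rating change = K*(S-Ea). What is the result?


Elo update: delta = K * (S - Ea), where S = 0.5 (draws)
S - Ea = 0.5 - 0.6401 = -0.1401
Rating change = 40 * -0.1401
= -5.60

-5.60 rating points


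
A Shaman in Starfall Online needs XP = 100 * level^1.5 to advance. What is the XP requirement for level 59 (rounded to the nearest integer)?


XP = 100 * level^1.5
Substitute level = 59:
XP = 100 * 59^1.5
= 100 * 453.1876
= 45319

45319 XP


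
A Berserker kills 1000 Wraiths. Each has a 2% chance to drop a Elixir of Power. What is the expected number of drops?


Expected drops = kills * (drop_rate / 100)
= 1000 * (2 / 100)
= 1000 * 0.02
= 20.0

20.0 drops


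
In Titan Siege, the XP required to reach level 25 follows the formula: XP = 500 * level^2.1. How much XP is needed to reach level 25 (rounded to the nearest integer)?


XP = 500 * level^2.1
Substitute level = 25:
XP = 500 * 25^2.1
= 500 * 862.331
= 431166

431166 XP


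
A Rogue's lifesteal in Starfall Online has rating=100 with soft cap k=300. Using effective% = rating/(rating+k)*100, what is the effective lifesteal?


effective% = rating / (rating + k) * 100
= 100 / (100 + 300) * 100
= 100 / 400 * 100
= 0.25 * 100
= 25.00%

25.00%


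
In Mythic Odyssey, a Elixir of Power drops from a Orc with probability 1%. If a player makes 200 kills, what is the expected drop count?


Expected drops = kills * (drop_rate / 100)
= 200 * (1 / 100)
= 200 * 0.01
= 2.0

2.0 drops


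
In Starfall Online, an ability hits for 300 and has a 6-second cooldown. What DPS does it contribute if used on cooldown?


DPS = damage / cooldown
= 300 / 6
= 50.00

50.00 DPS


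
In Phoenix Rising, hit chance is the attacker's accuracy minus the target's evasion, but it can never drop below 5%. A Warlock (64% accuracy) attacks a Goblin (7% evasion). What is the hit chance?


accuracy - evasion = 64 - 7 = 57
Apply floor: max(57, 5) = 57
Hit chance = 57%

57%


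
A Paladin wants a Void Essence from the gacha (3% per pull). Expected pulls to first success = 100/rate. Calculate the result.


Expected pulls for a geometric distribution = 1/p = 100 / rate%
= 100 / 3
= 33.33

33.33 pulls


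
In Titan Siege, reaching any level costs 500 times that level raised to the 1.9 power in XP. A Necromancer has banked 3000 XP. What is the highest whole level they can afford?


XP = 500 * level^1.9, so level = (XP / 500)^(1/1.9)
= (3000 / 500)^(1/1.9)
= 6.0^0.5263
= 2.5678
Floor: level = 2

level 2


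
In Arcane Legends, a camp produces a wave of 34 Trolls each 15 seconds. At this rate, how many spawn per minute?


Spawns per minute = count * (60 / interval)
= 34 * (60 / 15)
= 34 * 4.0
= 136.0

136.0 per minute


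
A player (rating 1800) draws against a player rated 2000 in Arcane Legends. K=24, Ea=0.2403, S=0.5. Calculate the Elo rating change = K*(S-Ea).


Elo update: delta = K * (S - Ea), where S = 0.5 (draws)
S - Ea = 0.5 - 0.2403 = 0.2597
Rating change = 24 * 0.2597
= 6.23

6.23 rating points


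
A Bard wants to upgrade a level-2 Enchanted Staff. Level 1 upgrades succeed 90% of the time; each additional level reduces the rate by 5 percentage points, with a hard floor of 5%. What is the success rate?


raw_rate = 90 - 5 * (2 - 1)
= 90 - 5 * 1
= 90 - 5
= 85
Apply floor: max(85, 5) = 85%

85%


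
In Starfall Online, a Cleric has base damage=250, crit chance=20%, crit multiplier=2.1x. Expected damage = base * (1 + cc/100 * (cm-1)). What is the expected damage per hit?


E[dmg] = base * (1 + crit_chance * (crit_mult - 1))
cc as decimal = 20/100 = 0.2
cm - 1 = 2.1 - 1 = 1.1
Bonus factor = 0.2 * 1.1 = 0.22
Total multiplier = 1 + 0.22 = 1.22
Expected damage = 250 * 1.22 = 305.00

305.00 damage


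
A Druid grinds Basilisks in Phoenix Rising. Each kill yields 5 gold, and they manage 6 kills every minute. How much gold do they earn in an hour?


Gold per minute = 5 * 6 = 30
Gold per hour = 30 * 60 = 1800

1800 gold/hour


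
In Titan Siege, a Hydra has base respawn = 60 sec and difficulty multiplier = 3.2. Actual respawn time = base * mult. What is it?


Respawn time = base * multiplier
= 60 * 3.2
= 192.0 seconds

192.0 seconds


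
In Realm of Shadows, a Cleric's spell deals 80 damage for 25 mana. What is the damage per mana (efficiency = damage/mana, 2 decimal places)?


Efficiency = damage / mana
= 80 / 25
= 3.20

3.20 dmg/mana


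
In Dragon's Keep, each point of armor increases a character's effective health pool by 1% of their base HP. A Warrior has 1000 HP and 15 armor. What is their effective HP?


EHP = 1000 * (1 + 15/100)
= 1000 * (1 + 0.15)
= 1000 * 1.15
= 1150.0

1150.0 EHP


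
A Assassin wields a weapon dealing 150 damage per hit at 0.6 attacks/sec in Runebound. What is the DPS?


DPS = damage * attack_speed
= 150 * 0.6
= 90.0

90.0 DPS


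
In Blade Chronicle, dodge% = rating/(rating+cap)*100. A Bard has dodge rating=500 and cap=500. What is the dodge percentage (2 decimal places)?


dodge% = 500 / (500 + 500) * 100
= 500 / 1000 * 100
= 0.5 * 100
= 50.00%

50.00%


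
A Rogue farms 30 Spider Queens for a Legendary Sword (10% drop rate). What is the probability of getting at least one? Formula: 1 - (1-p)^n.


P(at least one) = 1 - P(none) = 1 - (1-p)^n
p = 10/100 = 0.1
1 - p = 0.9
(1 - p)^30 = 0.9^30 = 0.042391
P(at least one) = 1 - 0.042391 = 0.9576

0.9576


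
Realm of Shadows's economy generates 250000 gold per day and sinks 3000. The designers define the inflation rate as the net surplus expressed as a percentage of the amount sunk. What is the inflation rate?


Net gold = 250000 - 3000 = 247000
Inflation rate = net / sunk * 100 = 247000 / 3000 * 100
= 82.333333 * 100
= 8233.33%

8233.33%


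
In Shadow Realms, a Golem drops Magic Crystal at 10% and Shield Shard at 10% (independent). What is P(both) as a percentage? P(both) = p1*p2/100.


For independent events, P(both) = P(A) * P(B)
= 10% * 10%
= 100 / 100 %
= 1.0%

1.0%


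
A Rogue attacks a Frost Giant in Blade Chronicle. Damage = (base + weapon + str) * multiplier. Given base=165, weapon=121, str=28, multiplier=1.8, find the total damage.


Sum base + weapon + str = 165 + 121 + 28 = 314
Multiply by 1.8:
314 * 1.8 = 565.2

565.2 damage


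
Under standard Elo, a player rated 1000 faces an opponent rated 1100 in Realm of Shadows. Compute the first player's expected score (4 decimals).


Elo expected score: Ea = 1/(1 + 10^((Rb-Ra)/400))
Rb - Ra = 1100 - 1000 = 100
(Rb-Ra)/400 = 100/400 = 0.25
10^0.25 = 1.778279
Ea = 1/(1 + 1.778279) = 1/2.778279 = 0.3599

0.3599


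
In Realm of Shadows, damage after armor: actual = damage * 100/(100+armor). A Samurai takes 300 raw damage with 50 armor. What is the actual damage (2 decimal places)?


actual = 300 * 100 / (100 + 50)
= 300 * 100 / 150
= 30000 / 150
= 200.00

200.00 damage


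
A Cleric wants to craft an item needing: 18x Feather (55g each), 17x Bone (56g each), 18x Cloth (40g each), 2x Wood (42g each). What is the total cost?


Cost breakdown:
  Feather: 18 * 55 = 990
  Bone: 17 * 56 = 952
  Cloth: 18 * 40 = 720
  Wood: 2 * 42 = 84
Total = 990 + 952 + 720 + 84 = 2746

2746 gold


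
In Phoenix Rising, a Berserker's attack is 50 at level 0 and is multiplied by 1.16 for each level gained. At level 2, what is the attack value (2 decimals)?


value = base * growth^level
= 50 * 1.16^2
= 50 * 1.3456
= 67.28

67.28 attack


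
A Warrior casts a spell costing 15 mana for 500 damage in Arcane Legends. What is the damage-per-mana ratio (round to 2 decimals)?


Efficiency = damage / mana
= 500 / 15
= 33.33

33.33 dmg/mana


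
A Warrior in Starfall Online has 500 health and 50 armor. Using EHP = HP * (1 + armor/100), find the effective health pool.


EHP = 500 * (1 + 50/100)
= 500 * (1 + 0.5)
= 500 * 1.5
= 750.0

750.0 EHP


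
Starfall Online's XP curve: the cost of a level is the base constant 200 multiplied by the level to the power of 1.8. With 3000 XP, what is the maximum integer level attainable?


XP = 200 * level^1.8, so level = (XP / 200)^(1/1.8)
= (3000 / 200)^(1/1.8)
= 15.0^0.5556
= 4.5018
Floor: level = 4

level 4


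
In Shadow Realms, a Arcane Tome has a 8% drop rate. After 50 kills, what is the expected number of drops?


Expected drops = kills * (drop_rate / 100)
= 50 * (8 / 100)
= 50 * 0.08
= 4.0

4.0 drops


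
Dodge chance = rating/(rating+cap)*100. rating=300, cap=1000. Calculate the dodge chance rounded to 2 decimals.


dodge% = 300 / (300 + 1000) * 100
= 300 / 1300 * 100
= 0.230769 * 100
= 23.08%

23.08%


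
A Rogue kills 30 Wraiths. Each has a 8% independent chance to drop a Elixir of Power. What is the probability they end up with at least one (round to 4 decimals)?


P(at least one) = 1 - P(none) = 1 - (1-p)^n
p = 8/100 = 0.08
1 - p = 0.92
(1 - p)^30 = 0.92^30 = 0.081966
P(at least one) = 1 - 0.081966 = 0.9180

0.9180


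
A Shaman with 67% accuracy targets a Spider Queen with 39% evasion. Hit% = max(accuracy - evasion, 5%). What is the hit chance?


accuracy - evasion = 67 - 39 = 28
Apply floor: max(28, 5) = 28
Hit chance = 28%

28%


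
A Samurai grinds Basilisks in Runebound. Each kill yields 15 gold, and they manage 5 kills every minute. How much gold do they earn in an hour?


Gold per minute = 15 * 5 = 75
Gold per hour = 75 * 60 = 4500

4500 gold/hour


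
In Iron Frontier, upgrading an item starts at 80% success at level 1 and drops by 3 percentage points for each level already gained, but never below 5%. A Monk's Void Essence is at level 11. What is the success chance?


raw_rate = 80 - 3 * (11 - 1)
= 80 - 3 * 10
= 80 - 30
= 50
Apply floor: max(50, 5) = 50%

50%


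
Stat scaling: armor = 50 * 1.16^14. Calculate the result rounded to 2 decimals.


value = base * growth^level
= 50 * 1.16^14
= 50 * 7.987518
= 399.38

399.38 armor


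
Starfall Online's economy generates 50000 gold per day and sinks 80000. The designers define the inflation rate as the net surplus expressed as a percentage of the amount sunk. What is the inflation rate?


Net gold = 50000 - 80000 = -30000
Inflation rate = net / sunk * 100 = -30000 / 80000 * 100
= -0.375 * 100
= -37.50%

-37.50%


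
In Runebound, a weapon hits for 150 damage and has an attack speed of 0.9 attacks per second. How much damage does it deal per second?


DPS = damage * attack_speed
= 150 * 0.9
= 135.0

135.0 DPS


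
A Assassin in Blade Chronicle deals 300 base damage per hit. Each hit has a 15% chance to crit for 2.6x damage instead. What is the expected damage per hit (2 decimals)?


E[dmg] = base * (1 + crit_chance * (crit_mult - 1))
cc as decimal = 15/100 = 0.15
cm - 1 = 2.6 - 1 = 1.6
Bonus factor = 0.15 * 1.6 = 0.24
Total multiplier = 1 + 0.24 = 1.24
Expected damage = 300 * 1.24 = 372.00

372.00 damage


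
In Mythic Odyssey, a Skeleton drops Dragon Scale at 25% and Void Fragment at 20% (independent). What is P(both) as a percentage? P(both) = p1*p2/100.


For independent events, P(both) = P(A) * P(B)
= 25% * 20%
= 500 / 100 %
= 5.0%

5.0%


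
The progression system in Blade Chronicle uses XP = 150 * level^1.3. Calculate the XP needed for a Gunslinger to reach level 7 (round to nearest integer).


XP = 150 * level^1.3
Substitute level = 7:
XP = 150 * 7^1.3
= 150 * 12.5495
= 1882

1882 XP


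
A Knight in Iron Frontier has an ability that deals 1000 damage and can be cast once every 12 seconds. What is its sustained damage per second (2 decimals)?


DPS = damage / cooldown
= 1000 / 12
= 83.33

83.33 DPS


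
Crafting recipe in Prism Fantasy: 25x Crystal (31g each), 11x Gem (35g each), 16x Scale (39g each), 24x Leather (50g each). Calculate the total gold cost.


Cost breakdown:
  Crystal: 25 * 31 = 775
  Gem: 11 * 35 = 385
  Scale: 16 * 39 = 624
  Leather: 24 * 50 = 1200
Total = 775 + 385 + 624 + 1200 = 2984

2984 gold


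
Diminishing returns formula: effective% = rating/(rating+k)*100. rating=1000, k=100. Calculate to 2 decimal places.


effective% = rating / (rating + k) * 100
= 1000 / (1000 + 100) * 100
= 1000 / 1100 * 100
= 0.909091 * 100
= 90.91%

90.91%


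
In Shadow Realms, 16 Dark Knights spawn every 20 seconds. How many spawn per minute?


Spawns per minute = count * (60 / interval)
= 16 * (60 / 20)
= 16 * 3.0
= 48.0

48.0 per minute


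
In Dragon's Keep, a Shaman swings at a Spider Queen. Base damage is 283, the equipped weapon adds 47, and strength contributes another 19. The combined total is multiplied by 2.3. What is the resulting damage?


Sum base + weapon + str = 283 + 47 + 19 = 349
Multiply by 2.3:
349 * 2.3 = 802.7

802.7 damage


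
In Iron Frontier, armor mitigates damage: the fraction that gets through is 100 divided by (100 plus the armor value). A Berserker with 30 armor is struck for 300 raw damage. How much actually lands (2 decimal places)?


actual = 300 * 100 / (100 + 30)
= 300 * 100 / 130
= 30000 / 130
= 230.77

230.77 damage


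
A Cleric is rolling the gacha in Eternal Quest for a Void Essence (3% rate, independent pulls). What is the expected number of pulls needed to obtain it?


Expected pulls for a geometric distribution = 1/p = 100 / rate%
= 100 / 3
= 33.33

33.33 pulls


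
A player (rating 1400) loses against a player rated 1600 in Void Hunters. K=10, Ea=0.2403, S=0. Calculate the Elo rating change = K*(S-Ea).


Elo update: delta = K * (S - Ea), where S = 0 (loses)
S - Ea = 0 - 0.2403 = -0.2403
Rating change = 10 * -0.2403
= -2.40

-2.40 rating points


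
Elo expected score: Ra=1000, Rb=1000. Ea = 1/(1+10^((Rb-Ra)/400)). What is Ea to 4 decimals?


Elo expected score: Ea = 1/(1 + 10^((Rb-Ra)/400))
Rb - Ra = 1000 - 1000 = 0
(Rb-Ra)/400 = 0/400 = 0.0
10^0.0 = 1.0
Ea = 1/(1 + 1.0) = 1/2.0 = 0.5000

0.5000


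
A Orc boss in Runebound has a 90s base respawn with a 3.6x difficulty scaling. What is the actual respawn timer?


Respawn time = base * multiplier
= 90 * 3.6
= 324.0 seconds

324.0 seconds


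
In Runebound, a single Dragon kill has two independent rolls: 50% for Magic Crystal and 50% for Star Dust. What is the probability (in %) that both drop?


For independent events, P(both) = P(A) * P(B)
= 50% * 50%
= 2500 / 100 %
= 25.0%

25.0%
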